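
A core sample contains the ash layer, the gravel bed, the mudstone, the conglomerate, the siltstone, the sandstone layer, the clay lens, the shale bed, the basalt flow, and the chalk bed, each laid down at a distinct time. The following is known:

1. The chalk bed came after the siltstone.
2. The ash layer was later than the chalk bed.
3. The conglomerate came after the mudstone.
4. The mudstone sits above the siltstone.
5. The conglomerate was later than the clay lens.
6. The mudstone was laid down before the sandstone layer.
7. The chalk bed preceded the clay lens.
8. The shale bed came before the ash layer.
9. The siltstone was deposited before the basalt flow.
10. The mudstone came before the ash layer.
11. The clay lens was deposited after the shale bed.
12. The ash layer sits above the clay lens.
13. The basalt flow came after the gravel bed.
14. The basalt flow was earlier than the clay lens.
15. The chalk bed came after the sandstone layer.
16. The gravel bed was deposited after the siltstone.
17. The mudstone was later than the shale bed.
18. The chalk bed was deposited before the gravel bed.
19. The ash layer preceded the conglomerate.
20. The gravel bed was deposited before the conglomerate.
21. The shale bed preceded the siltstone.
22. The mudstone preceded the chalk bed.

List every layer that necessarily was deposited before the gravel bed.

the chalk bed, the mudstone, the sandstone layer, the shale bed, the siltstone

Directly stated before the gravel bed: the chalk bed and the siltstone.
The mudstone reaches the gravel bed via the mudstone → the chalk bed → the gravel bed.
The sandstone layer reaches the gravel bed via the sandstone layer → the chalk bed → the gravel bed.
The shale bed reaches the gravel bed via the shale bed → the siltstone → the gravel bed.
No chain forces the basalt flow (or any of the others) ahead of the gravel bed.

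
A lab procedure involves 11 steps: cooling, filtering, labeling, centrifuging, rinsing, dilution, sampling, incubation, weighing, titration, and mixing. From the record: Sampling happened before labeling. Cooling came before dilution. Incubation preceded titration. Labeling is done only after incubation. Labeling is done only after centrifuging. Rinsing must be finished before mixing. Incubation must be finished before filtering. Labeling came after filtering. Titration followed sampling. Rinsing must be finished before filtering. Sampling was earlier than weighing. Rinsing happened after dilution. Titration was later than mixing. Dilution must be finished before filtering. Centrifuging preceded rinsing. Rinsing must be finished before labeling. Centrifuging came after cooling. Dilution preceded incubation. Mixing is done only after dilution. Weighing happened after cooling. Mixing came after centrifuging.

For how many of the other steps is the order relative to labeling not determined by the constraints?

Forced before labeling: centrifuging, cooling, dilution, filtering, incubation, rinsing, and sampling.
That leaves mixing, titration, and weighing with no forced order relative to labeling — 3.

3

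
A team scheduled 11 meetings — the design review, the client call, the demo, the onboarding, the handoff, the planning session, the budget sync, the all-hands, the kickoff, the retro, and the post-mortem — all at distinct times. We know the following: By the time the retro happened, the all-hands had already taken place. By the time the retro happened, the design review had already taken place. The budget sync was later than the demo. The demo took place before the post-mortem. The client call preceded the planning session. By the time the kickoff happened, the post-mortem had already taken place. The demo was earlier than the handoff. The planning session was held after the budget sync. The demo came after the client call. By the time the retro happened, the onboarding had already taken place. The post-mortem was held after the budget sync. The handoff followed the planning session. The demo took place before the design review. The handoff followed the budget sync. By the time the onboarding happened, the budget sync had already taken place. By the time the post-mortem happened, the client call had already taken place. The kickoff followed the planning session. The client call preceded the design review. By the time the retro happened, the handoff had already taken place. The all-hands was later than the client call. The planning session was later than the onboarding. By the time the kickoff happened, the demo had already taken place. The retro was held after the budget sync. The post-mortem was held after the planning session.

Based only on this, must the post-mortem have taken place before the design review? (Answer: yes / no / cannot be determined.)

cannot be determined

No chain of stated constraints runs from the post-mortem to the design review, and none runs from the design review to the post-mortem either.
So the relative order of the post-mortem and the design review is not fixed by the given facts.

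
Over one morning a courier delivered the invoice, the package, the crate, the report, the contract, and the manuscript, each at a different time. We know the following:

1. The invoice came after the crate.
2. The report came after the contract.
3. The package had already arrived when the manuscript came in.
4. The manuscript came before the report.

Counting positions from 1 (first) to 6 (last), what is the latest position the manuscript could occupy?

5

The manuscript must come before the report — 1 item forced after it.
Everything else can be placed before the manuscript in some valid order, so the manuscript can sit as late as position 6 − 1 = 5.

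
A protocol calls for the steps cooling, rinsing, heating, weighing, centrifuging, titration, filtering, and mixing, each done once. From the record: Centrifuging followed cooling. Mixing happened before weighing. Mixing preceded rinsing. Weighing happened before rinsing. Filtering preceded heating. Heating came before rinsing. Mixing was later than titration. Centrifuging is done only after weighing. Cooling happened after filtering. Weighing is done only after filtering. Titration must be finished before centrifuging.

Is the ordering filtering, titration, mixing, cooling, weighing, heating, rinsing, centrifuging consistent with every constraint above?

Check each stated constraint against the proposed order — e.g. filtering is ahead of heating; titration is ahead of centrifuging. Every pair is in the required order; nothing is violated.

yes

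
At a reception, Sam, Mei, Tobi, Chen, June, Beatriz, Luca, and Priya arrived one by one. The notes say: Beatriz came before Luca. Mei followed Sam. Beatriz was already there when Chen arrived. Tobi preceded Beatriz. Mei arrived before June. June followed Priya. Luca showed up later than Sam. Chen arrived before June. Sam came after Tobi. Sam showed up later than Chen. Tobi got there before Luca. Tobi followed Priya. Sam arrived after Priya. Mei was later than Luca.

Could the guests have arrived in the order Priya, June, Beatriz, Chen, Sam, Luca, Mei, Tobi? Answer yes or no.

The constraints require Tobi before Luca, but in the proposed sequence Luca appears ahead of Tobi. That one violation is enough.

no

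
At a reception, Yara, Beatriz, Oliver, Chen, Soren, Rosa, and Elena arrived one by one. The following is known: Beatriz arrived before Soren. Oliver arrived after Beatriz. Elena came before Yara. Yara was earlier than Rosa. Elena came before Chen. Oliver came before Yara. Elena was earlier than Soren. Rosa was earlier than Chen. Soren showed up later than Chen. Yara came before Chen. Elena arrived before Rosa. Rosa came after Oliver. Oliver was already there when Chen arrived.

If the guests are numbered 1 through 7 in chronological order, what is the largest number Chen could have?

6

Chen must come before Soren — 1 guest forced after them.
Everything else can be placed before Chen in some valid order, so Chen can sit as late as position 7 − 1 = 6.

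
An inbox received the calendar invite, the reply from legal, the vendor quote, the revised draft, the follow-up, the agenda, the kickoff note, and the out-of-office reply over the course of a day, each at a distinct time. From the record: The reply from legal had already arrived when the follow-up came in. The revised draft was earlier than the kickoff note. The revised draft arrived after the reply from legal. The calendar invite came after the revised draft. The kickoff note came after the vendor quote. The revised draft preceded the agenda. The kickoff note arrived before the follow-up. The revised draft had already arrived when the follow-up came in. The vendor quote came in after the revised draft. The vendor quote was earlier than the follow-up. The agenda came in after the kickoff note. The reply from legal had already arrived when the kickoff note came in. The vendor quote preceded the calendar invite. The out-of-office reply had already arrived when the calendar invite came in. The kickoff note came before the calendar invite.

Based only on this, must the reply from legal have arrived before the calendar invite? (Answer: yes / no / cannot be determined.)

Chain the constraints: the reply from legal → the kickoff note → the calendar invite. Each link is directly stated, so the reply from legal comes before the calendar invite.

yes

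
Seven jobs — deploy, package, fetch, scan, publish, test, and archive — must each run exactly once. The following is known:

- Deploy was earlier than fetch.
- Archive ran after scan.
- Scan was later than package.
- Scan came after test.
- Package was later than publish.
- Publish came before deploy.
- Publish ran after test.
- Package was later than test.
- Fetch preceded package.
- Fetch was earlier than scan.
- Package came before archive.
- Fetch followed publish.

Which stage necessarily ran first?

Test has a chain of constraints placing it before every other stage, so test must be first.

test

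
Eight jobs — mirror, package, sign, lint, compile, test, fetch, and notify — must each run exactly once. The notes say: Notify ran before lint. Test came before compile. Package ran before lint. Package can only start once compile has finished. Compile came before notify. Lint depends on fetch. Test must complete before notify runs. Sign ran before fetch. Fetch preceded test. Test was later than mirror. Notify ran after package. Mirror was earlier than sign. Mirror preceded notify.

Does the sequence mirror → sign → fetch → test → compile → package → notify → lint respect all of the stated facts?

yes

Check each stated constraint against the proposed order — e.g. fetch is ahead of lint; mirror is ahead of notify. Every pair is in the required order; nothing is violated.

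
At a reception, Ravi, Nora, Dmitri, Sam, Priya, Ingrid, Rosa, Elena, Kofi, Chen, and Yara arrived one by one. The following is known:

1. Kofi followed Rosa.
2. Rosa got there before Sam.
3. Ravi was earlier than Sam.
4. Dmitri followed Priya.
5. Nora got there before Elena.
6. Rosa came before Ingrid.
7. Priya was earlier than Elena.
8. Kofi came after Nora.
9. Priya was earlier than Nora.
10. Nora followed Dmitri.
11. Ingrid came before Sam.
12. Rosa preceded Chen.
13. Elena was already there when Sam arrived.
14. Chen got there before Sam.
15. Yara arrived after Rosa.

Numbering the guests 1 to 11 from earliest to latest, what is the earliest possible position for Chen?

Rosa must come before Chen — 1 forced predecessor.
Nothing else is forced ahead of Chen, so their earliest slot is position 1 + 1 = 2.

2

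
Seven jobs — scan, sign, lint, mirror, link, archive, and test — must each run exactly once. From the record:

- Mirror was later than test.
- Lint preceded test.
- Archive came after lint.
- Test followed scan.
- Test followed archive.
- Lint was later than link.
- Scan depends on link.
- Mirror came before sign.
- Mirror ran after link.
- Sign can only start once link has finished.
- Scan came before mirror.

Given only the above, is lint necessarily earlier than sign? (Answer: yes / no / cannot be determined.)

Chain the constraints: lint → test → mirror → sign. Each link is directly stated, so lint comes before sign.

yes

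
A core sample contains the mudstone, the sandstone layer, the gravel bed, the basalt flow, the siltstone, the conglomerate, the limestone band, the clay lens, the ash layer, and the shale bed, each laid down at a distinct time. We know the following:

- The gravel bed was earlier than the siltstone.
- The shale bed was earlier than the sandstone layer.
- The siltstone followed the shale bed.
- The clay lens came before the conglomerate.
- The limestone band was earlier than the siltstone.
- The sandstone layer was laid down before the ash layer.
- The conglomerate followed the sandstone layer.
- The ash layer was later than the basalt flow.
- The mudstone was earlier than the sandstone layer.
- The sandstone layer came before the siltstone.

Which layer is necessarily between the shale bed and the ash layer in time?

Tracing the constraints gives the shale bed → the sandstone layer → the ash layer, so the sandstone layer sits after the shale bed and before the ash layer.
No other layer is forced both after the shale bed and before the ash layer.

the sandstone layer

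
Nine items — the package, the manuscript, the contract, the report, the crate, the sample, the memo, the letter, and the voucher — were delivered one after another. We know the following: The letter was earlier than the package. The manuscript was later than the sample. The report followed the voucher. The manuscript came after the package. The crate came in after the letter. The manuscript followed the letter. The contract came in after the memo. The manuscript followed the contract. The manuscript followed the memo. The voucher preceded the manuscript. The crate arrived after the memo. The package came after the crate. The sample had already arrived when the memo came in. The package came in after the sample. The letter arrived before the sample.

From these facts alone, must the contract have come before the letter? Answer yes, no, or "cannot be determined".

no

Tracing the constraints gives the letter → the sample → the memo → the contract, so the letter must come before the contract.
That means the contract cannot be before the letter.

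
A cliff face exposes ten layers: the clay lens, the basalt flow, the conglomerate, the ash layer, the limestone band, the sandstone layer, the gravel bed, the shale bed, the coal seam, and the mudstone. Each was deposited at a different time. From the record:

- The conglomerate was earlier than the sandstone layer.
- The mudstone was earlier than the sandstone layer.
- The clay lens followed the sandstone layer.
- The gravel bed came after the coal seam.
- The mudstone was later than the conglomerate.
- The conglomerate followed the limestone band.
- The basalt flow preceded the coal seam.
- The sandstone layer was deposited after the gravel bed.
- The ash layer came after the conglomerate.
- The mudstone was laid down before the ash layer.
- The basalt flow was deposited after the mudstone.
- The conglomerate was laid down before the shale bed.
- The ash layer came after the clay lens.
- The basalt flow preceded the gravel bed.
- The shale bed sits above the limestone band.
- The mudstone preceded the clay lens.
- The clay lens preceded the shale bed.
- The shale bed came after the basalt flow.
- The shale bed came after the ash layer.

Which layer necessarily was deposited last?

Every other layer has a chain of constraints placing it before the shale bed, so the shale bed is last.

the shale bed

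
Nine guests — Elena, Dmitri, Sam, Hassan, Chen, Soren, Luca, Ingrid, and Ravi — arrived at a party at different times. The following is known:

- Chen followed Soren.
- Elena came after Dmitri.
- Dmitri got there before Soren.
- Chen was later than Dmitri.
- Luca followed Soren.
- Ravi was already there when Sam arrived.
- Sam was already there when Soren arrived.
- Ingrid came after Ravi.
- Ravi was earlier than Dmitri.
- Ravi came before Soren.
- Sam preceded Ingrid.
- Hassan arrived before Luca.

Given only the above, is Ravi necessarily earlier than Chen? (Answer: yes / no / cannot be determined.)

Chain the constraints: Ravi → Dmitri → Chen. Each link is directly stated, so Ravi comes before Chen.

yes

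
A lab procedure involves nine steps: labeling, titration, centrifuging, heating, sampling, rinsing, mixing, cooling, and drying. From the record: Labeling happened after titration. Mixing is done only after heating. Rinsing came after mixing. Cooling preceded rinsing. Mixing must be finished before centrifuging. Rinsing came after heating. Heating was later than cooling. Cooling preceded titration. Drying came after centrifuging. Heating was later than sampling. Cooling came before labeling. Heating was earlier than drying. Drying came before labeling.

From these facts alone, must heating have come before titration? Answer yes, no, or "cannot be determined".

No chain of stated constraints runs from heating to titration, and none runs from titration to heating either.
So the relative order of heating and titration is not fixed by the given facts.

cannot be determined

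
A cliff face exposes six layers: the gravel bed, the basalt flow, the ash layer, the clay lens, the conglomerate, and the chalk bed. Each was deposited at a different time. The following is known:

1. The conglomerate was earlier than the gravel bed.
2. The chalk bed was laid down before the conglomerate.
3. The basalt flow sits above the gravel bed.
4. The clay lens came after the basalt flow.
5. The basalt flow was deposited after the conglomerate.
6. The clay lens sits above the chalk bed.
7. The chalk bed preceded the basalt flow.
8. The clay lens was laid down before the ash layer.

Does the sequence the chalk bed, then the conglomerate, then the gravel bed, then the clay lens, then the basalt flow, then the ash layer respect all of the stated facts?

no

The constraints require the basalt flow before the clay lens, but in the proposed sequence the clay lens appears ahead of the basalt flow. That one violation is enough.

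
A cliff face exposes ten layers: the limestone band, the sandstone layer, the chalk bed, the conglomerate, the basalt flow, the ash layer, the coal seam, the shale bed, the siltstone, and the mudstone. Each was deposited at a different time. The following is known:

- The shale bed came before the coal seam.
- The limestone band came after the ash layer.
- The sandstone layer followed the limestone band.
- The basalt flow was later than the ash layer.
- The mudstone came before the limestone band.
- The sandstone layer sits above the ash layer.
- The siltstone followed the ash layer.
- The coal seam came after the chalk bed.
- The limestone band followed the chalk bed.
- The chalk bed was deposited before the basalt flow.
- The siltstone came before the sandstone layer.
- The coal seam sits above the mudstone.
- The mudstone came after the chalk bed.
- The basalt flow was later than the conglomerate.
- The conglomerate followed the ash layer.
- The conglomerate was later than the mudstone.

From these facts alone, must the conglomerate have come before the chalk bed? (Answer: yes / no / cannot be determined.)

Tracing the constraints gives the chalk bed → the mudstone → the conglomerate, so the chalk bed must come before the conglomerate.
That means the conglomerate cannot be before the chalk bed.

no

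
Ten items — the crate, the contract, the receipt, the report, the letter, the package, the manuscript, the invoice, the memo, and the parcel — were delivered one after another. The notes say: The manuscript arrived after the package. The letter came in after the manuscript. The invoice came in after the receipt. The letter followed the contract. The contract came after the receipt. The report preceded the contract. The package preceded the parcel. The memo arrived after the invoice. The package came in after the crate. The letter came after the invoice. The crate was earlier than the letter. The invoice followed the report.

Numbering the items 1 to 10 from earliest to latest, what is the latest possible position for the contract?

9

The contract must come before the letter — 1 item forced after it.
Everything else can be placed before the contract in some valid order, so the contract can sit as late as position 10 − 1 = 9.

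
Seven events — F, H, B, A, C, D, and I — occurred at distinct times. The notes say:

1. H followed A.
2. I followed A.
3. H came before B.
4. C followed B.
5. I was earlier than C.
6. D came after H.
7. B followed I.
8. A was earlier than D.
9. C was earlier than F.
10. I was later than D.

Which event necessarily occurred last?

Every other event has a chain of constraints placing it before F, so F is last.

F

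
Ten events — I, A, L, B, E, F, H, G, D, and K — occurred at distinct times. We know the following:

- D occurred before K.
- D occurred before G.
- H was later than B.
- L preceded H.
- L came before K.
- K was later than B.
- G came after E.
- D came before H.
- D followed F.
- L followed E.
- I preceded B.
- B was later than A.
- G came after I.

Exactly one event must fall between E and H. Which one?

L

Tracing the constraints gives E → L → H, so L sits after E and before H.
No other event is forced both after E and before H.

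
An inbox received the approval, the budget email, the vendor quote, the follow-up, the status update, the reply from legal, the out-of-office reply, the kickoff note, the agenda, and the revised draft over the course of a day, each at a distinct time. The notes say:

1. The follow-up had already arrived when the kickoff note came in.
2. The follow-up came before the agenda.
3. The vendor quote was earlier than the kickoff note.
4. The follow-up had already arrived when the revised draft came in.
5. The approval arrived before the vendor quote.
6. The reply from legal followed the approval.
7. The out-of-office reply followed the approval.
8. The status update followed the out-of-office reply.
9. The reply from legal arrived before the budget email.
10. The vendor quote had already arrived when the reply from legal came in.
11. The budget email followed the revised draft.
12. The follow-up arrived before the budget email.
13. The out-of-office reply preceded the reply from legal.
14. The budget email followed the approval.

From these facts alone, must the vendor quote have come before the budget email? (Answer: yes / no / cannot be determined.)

Chain the constraints: the vendor quote → the reply from legal → the budget email. Each link is directly stated, so the vendor quote comes before the budget email.

yes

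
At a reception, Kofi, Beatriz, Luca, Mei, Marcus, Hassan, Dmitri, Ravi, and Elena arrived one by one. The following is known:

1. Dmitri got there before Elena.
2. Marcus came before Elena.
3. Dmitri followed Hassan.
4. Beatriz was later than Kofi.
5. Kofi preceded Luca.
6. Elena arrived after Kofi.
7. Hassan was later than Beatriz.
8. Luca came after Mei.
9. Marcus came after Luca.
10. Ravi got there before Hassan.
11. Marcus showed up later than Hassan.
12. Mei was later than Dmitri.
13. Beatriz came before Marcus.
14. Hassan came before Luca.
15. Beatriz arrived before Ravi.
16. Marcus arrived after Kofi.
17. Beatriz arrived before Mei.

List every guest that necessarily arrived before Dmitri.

Directly stated before Dmitri: Hassan.
Beatriz reaches Dmitri via Beatriz → Hassan → Dmitri.
Kofi reaches Dmitri via Kofi → Beatriz → Hassan → Dmitri.
Ravi reaches Dmitri via Ravi → Hassan → Dmitri.

Beatriz, Hassan, Kofi, Ravi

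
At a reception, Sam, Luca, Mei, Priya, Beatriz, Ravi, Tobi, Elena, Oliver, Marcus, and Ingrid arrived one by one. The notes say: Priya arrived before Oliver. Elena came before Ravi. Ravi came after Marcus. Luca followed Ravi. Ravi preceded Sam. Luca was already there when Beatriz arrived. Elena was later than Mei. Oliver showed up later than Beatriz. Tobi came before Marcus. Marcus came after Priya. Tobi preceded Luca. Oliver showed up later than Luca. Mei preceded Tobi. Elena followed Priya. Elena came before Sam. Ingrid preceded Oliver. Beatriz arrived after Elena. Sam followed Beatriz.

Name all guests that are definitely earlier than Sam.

Beatriz, Elena, Luca, Marcus, Mei, Priya, Ravi, Tobi

Directly stated before Sam: Beatriz, Elena, and Ravi.
Luca reaches Sam via Luca → Beatriz → Sam.
Marcus reaches Sam via Marcus → Ravi → Sam.
Mei reaches Sam via Mei → Elena → Sam.
Likewise Priya and Tobi each reach Sam by chaining the stated constraints.
No chain forces Ingrid (or any of the others) ahead of Sam.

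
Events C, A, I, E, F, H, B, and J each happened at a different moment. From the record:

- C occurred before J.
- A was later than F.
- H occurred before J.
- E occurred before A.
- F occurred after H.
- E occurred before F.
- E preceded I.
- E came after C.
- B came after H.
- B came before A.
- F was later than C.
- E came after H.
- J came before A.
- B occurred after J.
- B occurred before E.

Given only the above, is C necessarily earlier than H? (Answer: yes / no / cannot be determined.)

cannot be determined

No chain of stated constraints runs from C to H, and none runs from H to C either.
So the relative order of C and H is not fixed by the given facts.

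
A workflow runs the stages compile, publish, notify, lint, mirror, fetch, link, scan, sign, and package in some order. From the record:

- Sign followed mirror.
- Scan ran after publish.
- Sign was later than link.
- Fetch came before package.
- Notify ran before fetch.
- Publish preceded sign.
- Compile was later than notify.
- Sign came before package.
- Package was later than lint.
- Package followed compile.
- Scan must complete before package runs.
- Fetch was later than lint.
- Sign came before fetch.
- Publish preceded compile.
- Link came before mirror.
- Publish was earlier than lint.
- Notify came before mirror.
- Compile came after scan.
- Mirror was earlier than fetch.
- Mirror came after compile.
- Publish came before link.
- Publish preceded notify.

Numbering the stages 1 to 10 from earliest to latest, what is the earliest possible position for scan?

2

Publish must come before scan — 1 forced predecessor.
Nothing else is forced ahead of scan, so its earliest slot is position 1 + 1 = 2.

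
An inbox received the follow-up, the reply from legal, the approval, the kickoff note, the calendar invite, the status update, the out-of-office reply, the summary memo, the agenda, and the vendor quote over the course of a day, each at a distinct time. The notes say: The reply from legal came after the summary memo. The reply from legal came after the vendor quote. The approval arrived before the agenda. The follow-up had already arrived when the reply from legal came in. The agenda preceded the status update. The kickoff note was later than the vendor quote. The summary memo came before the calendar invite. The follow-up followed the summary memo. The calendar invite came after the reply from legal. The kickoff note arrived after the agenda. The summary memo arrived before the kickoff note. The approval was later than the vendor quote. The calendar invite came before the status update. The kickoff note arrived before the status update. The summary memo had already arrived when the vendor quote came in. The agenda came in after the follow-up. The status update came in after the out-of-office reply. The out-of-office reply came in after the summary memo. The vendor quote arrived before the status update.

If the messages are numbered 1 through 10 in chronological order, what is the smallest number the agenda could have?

5

The approval, the follow-up, the summary memo, and the vendor quote must all come before the agenda — 4 forced predecessors.
Nothing else is forced ahead of the agenda, so its earliest slot is position 4 + 1 = 5.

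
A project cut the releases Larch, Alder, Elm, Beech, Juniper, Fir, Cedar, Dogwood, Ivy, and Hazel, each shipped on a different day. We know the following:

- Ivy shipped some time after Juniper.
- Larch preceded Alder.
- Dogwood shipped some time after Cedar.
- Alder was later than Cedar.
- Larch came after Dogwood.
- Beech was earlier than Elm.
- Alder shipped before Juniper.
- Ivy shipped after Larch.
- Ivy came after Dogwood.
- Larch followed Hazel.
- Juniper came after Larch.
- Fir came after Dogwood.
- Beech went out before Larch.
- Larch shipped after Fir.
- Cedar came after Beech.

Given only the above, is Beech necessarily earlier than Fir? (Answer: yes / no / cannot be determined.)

Chain the constraints: Beech → Cedar → Dogwood → Fir. Each link is directly stated, so Beech comes before Fir.

yes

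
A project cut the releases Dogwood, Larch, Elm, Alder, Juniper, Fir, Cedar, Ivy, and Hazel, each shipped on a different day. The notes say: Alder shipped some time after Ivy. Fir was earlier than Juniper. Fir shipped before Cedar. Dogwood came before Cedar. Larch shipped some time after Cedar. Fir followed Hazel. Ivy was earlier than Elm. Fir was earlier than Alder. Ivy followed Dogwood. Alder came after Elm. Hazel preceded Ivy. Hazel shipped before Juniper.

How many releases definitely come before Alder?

Directly stated before Alder: Elm, Fir, and Ivy.
Dogwood reaches Alder via Dogwood → Ivy → Alder.
Hazel reaches Alder via Hazel → Fir → Alder.
No chain forces Larch (or any of the others) ahead of Alder.
That's Dogwood, Elm, Fir, Hazel, and Ivy — 5 in all.

5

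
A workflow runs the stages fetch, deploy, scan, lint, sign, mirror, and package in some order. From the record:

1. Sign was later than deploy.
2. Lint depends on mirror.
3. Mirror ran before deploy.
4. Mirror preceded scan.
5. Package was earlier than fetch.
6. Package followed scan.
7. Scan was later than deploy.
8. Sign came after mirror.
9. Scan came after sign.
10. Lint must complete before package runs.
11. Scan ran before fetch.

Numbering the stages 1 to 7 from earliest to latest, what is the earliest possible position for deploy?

2

Mirror must come before deploy — 1 forced predecessor.
Nothing else is forced ahead of deploy, so its earliest slot is position 1 + 1 = 2.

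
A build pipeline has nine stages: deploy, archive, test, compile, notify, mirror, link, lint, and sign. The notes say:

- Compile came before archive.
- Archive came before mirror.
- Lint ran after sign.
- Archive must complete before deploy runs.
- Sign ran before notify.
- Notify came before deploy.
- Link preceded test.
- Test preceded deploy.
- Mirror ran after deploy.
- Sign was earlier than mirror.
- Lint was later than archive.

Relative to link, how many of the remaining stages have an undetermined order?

5

Forced after link: deploy, mirror, and test.
That leaves archive, compile, lint, notify, and sign with no forced order relative to link — 5.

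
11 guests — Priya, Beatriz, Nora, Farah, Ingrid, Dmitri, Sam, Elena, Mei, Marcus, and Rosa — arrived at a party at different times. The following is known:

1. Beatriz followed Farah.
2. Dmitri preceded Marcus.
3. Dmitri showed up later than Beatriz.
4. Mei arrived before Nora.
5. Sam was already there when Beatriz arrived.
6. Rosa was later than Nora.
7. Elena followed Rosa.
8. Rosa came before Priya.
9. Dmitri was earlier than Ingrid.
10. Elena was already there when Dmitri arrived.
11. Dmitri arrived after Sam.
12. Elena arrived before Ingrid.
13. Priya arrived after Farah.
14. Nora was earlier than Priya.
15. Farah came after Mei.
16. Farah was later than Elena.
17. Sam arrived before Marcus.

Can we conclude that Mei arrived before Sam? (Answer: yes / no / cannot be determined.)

No chain of stated constraints runs from Mei to Sam, and none runs from Sam to Mei either.
So the relative order of Mei and Sam is not fixed by the given facts.

cannot be determined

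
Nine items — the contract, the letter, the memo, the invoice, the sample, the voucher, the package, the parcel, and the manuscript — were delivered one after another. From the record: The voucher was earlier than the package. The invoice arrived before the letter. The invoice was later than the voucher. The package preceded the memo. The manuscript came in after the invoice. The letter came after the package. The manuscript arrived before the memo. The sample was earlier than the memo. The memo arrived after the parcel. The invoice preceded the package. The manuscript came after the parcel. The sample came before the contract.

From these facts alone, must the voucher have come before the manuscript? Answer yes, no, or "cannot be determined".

Chain the constraints: the voucher → the invoice → the manuscript. Each link is directly stated, so the voucher comes before the manuscript.

yes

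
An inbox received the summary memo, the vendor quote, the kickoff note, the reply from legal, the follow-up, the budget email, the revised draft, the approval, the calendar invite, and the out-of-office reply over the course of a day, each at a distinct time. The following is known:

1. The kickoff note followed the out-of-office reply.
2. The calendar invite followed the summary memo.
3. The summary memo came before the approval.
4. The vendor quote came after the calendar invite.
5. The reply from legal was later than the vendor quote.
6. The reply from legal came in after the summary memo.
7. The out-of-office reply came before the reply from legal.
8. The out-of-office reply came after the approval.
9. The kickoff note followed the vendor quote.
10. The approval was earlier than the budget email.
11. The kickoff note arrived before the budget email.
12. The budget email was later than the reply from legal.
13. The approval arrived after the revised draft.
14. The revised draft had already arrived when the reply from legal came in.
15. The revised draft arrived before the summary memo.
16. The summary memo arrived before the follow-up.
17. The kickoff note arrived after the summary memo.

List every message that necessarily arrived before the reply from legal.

the approval, the calendar invite, the out-of-office reply, the revised draft, the summary memo, the vendor quote

Directly stated before the reply from legal: the out-of-office reply, the revised draft, the summary memo, and the vendor quote.
The approval reaches the reply from legal via the approval → the out-of-office reply → the reply from legal.
The calendar invite reaches the reply from legal via the calendar invite → the vendor quote → the reply from legal.
No chain forces the follow-up (or any of the others) ahead of the reply from legal.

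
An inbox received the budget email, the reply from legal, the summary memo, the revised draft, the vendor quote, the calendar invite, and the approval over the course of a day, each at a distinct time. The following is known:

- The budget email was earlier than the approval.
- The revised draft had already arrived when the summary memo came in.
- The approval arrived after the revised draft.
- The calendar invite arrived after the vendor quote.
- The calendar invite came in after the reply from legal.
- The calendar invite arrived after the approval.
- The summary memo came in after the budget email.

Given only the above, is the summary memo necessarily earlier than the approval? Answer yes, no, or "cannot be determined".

No chain of stated constraints runs from the summary memo to the approval, and none runs from the approval to the summary memo either.
So the relative order of the summary memo and the approval is not fixed by the given facts.

cannot be determined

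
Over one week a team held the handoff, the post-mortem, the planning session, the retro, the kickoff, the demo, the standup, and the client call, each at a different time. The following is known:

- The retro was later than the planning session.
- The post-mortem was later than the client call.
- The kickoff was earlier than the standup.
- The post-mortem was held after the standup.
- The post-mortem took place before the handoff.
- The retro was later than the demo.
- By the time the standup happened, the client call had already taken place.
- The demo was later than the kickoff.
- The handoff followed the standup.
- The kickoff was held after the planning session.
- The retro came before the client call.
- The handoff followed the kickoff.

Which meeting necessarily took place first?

The planning session has a chain of constraints placing it before every other meeting, so the planning session must be first.

the planning session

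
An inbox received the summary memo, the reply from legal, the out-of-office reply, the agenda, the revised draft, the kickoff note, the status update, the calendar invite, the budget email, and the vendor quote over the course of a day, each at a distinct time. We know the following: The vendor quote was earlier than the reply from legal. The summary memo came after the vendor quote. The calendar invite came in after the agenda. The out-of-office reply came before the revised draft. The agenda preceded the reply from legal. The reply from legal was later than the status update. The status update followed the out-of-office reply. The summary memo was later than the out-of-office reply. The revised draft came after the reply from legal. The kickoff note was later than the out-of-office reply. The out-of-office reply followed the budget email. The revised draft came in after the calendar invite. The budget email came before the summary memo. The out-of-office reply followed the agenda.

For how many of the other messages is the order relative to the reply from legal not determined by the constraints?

3

Forced before the reply from legal: the agenda, the budget email, the out-of-office reply, the status update, and the vendor quote; forced after the reply from legal: the revised draft.
That leaves the calendar invite, the kickoff note, and the summary memo with no forced order relative to the reply from legal — 3.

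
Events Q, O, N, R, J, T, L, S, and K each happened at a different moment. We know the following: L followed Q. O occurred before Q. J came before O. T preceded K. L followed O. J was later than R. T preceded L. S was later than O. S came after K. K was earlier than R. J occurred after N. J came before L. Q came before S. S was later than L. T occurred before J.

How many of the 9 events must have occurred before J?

Directly stated before J: N, R, and T.
K reaches J via K → R → J.
No chain forces S (or any of the others) ahead of J.
That's K, N, R, and T — 4 in all.

4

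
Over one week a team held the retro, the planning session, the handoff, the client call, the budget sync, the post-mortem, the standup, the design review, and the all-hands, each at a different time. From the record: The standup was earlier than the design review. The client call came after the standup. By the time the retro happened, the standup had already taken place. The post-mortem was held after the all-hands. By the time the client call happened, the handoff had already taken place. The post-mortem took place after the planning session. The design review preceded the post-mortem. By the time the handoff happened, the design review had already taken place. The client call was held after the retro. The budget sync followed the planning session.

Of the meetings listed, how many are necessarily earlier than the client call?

Directly stated before the client call: the handoff, the retro, and the standup.
The design review reaches the client call via the design review → the handoff → the client call.
No chain forces the post-mortem (or any of the others) ahead of the client call.
That's the design review, the handoff, the retro, and the standup — 4 in all.

4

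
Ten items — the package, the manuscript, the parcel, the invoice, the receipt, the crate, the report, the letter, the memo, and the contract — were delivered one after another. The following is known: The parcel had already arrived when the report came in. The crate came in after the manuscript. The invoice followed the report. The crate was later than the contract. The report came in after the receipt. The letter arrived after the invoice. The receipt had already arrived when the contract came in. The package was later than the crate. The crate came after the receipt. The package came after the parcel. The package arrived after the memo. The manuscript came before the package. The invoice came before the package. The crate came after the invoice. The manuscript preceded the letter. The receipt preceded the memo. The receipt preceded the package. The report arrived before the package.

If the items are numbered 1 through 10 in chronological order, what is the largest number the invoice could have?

The invoice must come before the crate, the letter, and the package — 3 items forced after it.
Everything else can be placed before the invoice in some valid order, so the invoice can sit as late as position 10 − 3 = 7.

7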